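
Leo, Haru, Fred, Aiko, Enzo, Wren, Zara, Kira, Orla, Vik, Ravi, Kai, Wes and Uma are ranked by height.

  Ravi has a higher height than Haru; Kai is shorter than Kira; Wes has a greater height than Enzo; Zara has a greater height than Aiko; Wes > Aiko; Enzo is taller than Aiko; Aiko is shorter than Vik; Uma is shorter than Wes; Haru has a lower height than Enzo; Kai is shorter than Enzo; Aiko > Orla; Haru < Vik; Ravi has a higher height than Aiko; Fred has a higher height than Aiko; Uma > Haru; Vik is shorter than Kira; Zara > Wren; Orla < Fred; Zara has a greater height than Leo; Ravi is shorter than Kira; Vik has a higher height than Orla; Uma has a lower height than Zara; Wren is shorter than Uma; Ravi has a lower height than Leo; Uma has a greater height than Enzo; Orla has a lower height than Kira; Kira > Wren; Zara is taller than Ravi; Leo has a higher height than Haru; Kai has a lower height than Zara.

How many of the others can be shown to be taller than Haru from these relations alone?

Directly above Haru: Vik, Enzo, Uma, Ravi, Leo.
One step further: Wes, Zara, Kira (8 so far).
Nothing else is reachable above Haru; 8 in all.

8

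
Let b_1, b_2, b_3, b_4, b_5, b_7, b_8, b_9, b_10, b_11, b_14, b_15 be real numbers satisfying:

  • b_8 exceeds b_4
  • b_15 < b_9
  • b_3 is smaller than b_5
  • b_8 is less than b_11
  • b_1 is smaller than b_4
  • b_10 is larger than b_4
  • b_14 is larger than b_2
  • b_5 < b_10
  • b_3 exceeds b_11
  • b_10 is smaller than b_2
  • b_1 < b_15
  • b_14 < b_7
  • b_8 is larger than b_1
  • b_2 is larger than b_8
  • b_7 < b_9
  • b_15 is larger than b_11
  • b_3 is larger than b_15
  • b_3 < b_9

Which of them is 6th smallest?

Chaining the given pairs: b_1 < b_4 < b_8 < b_11 < b_15 < b_3 < b_5 < b_10 < b_2 < b_14 < b_7 < b_9.
The 6th smallest is b_3.

b_3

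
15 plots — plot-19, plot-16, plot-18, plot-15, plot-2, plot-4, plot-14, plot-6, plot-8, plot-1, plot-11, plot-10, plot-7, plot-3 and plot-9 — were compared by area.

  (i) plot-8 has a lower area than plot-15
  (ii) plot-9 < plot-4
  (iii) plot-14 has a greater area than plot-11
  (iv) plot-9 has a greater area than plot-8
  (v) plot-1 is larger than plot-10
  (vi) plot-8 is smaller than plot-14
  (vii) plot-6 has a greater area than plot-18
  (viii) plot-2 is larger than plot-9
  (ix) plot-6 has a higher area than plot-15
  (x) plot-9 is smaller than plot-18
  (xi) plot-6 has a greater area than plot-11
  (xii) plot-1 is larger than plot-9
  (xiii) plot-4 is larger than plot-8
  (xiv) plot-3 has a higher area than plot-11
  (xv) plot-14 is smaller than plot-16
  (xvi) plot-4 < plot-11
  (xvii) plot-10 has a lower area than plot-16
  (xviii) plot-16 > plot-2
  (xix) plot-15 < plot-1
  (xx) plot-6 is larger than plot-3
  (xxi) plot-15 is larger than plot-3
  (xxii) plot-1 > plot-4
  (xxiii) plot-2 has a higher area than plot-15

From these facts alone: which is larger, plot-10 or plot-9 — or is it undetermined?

undetermined

Following every chain through plot-9: above plot-9 we get plot-4, plot-18, plot-11, plot-3, plot-14, plot-15, plot-2, plot-1, plot-16, plot-6; below plot-9 we get plot-8.
plot-10 is not reached, and no chain runs the other way from plot-10 to plot-9.
So the given relations leave the order of plot-9 and plot-10 undetermined.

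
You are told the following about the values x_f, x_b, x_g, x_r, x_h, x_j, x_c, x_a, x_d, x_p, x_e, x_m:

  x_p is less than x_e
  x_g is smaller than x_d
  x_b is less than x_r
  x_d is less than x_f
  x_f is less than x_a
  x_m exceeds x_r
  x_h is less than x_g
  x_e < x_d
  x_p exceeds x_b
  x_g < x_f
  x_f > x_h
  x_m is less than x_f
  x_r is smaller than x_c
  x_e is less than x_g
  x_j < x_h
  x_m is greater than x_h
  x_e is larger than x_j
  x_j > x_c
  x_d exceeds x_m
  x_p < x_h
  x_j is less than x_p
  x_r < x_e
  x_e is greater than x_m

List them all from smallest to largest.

x_b < x_r < x_c < x_j < x_p < x_h < x_m < x_e < x_g < x_d < x_f < x_a

Nothing is placed below x_b, so it is least; from there x_b < x_r; x_r < x_c; x_c < x_j; x_j < x_p; x_p < x_h; x_h < x_m; x_m < x_e; x_e < x_g; x_g < x_d; x_d < x_f; x_f < x_a, each given directly.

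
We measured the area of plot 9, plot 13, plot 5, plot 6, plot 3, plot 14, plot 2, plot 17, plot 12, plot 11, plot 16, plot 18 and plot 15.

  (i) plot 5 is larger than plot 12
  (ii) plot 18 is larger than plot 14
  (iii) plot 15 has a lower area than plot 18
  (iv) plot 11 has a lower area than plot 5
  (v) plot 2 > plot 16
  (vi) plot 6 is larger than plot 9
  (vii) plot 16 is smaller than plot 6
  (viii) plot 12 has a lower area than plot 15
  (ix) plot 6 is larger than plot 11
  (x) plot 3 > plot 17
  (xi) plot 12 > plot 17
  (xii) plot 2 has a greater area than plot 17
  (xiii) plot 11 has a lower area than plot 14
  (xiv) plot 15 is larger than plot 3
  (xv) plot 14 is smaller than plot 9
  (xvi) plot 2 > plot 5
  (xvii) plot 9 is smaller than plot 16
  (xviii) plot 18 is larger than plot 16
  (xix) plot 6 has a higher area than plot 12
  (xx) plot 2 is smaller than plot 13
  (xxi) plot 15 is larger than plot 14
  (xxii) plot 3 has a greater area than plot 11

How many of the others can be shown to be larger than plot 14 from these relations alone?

From plot 14 the given relations immediately reach plot 15, plot 9, plot 18.
From those, plot 16, plot 6 — 5 in total.
From those, plot 2 — 6 in total.
From those, plot 13 — 7 in total.
Nothing else is reachable above plot 14; 7 in all.

7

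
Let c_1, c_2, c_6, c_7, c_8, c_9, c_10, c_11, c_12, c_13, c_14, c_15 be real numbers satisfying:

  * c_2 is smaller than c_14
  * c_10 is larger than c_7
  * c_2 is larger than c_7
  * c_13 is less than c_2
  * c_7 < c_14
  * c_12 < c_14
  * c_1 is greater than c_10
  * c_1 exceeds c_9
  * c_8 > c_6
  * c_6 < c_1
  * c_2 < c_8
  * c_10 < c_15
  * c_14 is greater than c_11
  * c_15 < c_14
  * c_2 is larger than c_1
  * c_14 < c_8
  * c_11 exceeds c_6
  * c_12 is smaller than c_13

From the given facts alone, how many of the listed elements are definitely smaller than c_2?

The elements the relations force below c_2 are c_7, c_6, c_9, c_10, c_12, c_13, c_1 — no chain reaches any other.
That is 7.

7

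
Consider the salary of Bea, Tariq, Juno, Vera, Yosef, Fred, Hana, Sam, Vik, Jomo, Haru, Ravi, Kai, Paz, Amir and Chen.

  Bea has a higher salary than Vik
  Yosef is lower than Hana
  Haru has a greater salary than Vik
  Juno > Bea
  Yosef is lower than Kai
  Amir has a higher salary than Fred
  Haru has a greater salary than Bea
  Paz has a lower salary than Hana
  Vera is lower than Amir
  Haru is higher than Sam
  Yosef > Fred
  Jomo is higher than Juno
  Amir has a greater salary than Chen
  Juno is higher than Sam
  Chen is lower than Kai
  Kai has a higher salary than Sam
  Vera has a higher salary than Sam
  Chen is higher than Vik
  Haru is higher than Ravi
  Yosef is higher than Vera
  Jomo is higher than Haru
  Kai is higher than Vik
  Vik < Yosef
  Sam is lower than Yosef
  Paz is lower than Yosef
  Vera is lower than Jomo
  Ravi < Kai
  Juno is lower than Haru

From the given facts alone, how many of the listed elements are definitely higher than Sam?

8

The elements the relations force above Sam are Vera, Yosef, Hana, Juno, Kai, Haru, Amir, Jomo — no chain reaches any other.
That is 8.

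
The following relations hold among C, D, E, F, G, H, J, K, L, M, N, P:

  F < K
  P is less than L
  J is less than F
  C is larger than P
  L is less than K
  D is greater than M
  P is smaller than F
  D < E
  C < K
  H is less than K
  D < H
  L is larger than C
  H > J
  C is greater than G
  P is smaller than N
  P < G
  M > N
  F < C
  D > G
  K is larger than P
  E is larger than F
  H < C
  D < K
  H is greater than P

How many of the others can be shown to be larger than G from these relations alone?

6

Directly above G: D, C.
One step further: H, L, E, K (6 so far).
No other element is forced above G by the given relations, so the count is 6.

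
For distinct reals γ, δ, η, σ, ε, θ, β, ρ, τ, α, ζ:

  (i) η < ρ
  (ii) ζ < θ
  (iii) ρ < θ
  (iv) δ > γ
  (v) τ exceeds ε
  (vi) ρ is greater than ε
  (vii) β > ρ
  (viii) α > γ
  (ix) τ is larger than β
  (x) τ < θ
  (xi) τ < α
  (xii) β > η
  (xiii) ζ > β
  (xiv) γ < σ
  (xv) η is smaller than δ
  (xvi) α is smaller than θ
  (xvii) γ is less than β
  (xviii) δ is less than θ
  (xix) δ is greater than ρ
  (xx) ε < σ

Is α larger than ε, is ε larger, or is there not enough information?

Chaining the given relations: ε < ρ < β < τ < α.
So α is larger.

α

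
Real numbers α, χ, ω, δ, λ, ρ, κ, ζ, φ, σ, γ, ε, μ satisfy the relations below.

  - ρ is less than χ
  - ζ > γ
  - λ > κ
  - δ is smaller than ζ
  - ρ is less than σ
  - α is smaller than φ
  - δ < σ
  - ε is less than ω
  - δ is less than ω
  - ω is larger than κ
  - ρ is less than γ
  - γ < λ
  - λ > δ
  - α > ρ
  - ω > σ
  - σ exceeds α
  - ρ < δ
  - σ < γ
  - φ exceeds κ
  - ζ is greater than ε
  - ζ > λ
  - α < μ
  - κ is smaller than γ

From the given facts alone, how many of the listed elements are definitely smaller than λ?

6

From λ the given relations immediately reach κ, δ, γ.
From those, ρ, σ — 5 in total.
From those, α — 6 in total.
Nothing else is reachable below λ; 6 in all.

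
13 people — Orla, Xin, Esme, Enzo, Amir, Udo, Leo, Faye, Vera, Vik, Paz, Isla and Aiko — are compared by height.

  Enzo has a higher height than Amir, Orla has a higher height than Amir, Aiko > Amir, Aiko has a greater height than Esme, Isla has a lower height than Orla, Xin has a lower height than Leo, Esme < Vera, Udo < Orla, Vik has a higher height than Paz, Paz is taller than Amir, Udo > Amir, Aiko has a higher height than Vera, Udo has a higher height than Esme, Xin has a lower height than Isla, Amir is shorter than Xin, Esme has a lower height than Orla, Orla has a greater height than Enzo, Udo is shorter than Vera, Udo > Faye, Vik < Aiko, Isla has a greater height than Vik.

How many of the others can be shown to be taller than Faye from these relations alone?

From Faye the given relations immediately reach Udo.
From those, Vera, Orla — 3 in total.
From those, Aiko — 4 in total.
Nothing else is reachable above Faye; 4 in all.

4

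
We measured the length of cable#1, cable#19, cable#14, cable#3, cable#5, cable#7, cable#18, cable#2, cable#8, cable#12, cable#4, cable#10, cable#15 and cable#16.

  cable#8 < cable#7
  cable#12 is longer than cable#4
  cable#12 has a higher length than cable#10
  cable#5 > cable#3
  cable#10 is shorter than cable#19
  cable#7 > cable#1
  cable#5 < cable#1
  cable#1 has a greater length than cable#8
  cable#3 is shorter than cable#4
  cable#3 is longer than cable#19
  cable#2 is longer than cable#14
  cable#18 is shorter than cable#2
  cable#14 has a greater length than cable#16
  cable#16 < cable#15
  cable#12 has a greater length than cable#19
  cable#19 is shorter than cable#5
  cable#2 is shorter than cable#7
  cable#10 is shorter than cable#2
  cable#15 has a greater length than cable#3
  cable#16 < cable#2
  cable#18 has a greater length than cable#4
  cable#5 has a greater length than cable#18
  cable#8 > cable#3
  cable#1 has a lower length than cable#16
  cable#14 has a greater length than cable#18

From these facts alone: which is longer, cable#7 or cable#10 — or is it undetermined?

cable#7

The relevant relations are cable#10 < cable#19; cable#19 < cable#3; cable#3 < cable#4; cable#4 < cable#18; cable#18 < cable#5; cable#5 < cable#1; cable#1 < cable#16; cable#16 < cable#14; cable#14 < cable#2; cable#2 < cable#7.
Together: cable#10 < cable#19 < cable#3 < cable#4 < cable#18 < cable#5 < cable#1 < cable#16 < cable#14 < cable#2 < cable#7.
So cable#7 is longer.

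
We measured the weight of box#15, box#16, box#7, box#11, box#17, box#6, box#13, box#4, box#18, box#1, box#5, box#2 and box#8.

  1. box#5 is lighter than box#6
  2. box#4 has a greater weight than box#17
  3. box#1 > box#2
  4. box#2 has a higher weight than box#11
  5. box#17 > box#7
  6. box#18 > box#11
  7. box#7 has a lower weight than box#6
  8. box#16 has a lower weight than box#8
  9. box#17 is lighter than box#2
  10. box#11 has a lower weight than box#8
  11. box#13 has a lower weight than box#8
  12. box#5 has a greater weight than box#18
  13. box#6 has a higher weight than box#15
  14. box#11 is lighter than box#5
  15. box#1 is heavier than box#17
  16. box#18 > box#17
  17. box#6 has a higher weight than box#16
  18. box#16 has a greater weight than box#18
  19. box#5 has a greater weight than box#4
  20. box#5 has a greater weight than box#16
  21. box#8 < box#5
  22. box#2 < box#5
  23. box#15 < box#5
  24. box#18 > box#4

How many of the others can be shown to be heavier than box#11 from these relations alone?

7

Directly above box#11: box#2, box#18, box#8, box#5.
One step further: box#1, box#16, box#6 (7 so far).
No other element is forced above box#11 by the given relations, so the count is 7.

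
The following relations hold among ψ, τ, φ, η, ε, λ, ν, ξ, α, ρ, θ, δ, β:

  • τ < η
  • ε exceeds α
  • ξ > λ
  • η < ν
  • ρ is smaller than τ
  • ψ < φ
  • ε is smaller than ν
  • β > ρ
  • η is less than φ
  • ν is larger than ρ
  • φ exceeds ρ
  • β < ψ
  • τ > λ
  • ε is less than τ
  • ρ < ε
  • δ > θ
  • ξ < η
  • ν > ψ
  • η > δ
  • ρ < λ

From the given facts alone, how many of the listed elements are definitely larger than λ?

From λ the given relations immediately reach ξ, τ.
From those, η — 3 in total.
From those, ν, φ — 5 in total.
Nothing else is reachable above λ; 5 in all.

5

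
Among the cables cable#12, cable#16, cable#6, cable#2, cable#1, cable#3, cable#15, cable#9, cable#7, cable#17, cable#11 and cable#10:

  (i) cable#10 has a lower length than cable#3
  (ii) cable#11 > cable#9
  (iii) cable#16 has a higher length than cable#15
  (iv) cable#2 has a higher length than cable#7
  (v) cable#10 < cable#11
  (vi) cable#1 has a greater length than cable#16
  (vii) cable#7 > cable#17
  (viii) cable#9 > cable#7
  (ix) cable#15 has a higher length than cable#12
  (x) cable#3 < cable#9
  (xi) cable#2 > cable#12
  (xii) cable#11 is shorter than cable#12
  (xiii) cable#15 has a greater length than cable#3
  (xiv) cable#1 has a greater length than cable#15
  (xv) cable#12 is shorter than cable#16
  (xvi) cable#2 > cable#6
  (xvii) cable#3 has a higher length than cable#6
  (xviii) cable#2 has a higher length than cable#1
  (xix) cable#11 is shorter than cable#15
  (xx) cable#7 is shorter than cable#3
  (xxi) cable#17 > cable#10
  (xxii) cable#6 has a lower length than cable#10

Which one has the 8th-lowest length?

cable#12

Chaining the given pairs: cable#6 < cable#10 < cable#17 < cable#7 < cable#3 < cable#9 < cable#11 < cable#12 < cable#15 < cable#16 < cable#1 < cable#2.
The 8th smallest is cable#12.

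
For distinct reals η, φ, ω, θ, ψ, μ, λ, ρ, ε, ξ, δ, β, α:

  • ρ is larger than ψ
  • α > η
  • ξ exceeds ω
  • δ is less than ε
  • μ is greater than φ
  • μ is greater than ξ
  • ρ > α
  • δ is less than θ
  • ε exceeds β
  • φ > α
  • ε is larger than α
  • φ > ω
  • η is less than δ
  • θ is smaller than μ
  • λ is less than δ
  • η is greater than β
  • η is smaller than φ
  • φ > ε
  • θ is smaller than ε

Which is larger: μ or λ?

μ

λ < δ and δ < θ give λ < θ.
Then θ < ε extends the chain to ε.
With ε < φ: λ < δ < θ < ε < φ.
Then φ < μ extends the chain to μ.
So λ < μ; μ is the larger of the two.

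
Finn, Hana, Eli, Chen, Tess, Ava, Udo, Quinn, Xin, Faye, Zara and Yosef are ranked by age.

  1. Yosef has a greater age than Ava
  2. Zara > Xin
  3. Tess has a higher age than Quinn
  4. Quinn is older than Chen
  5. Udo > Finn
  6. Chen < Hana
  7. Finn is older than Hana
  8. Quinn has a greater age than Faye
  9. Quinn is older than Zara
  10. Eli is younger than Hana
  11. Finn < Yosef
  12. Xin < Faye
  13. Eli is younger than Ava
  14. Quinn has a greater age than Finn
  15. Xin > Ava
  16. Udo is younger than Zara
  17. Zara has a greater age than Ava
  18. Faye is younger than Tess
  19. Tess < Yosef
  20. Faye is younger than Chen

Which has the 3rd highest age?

Quinn

Chaining the given pairs: Eli < Ava < Xin < Faye < Chen < Hana < Finn < Udo < Zara < Quinn < Tess < Yosef.
The 3rd largest is Quinn.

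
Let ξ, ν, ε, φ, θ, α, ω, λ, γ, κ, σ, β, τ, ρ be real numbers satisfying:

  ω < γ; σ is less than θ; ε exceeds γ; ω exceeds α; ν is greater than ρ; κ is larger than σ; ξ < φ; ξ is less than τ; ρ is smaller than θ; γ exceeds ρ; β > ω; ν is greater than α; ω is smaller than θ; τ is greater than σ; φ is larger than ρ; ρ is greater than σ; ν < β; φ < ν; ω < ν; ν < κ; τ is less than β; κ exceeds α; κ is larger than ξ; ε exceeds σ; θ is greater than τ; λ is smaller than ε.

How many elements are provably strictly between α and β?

Chaining upward from α reaches: ω, ν, θ, κ, γ, ε.
Chaining downward from β reaches: σ, ω, ξ, τ, ρ, φ, ν.
Strictly between α and β are those in both lists: ω, ν — 2 elements.

2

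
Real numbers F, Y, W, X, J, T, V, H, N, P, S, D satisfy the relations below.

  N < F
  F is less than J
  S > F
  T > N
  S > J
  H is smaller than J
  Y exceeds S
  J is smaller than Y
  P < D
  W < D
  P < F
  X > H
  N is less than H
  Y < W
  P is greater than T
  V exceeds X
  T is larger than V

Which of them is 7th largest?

P

Chaining the given pairs: N < H < X < V < T < P < F < J < S < Y < W < D.
The 7th largest is P.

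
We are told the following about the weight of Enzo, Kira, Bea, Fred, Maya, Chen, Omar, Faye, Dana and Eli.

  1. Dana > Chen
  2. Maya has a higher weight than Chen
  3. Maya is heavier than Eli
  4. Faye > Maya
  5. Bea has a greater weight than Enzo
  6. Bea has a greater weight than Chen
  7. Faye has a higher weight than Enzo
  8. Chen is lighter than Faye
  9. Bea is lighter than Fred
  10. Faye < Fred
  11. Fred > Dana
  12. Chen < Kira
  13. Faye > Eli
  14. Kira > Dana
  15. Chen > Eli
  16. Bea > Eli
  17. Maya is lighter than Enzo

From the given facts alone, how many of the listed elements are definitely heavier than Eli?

8

From Eli the given relations immediately reach Chen, Maya, Bea, Faye.
From those, Dana, Kira, Enzo, Fred — 8 in total.
Nothing else is reachable above Eli; 8 in all.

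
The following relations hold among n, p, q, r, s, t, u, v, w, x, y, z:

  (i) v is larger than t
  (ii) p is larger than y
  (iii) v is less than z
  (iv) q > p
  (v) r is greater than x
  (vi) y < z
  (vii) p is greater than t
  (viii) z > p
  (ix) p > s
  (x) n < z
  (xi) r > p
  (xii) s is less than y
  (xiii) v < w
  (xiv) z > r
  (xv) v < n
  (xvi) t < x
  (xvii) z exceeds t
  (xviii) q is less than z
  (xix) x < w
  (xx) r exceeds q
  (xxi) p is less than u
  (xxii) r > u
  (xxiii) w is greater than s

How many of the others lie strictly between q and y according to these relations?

Chaining upward from y reaches: p, u, r, z.
Chaining downward from q reaches: s, t, p.
Strictly between y and q are those in both lists: p — 1 element.

1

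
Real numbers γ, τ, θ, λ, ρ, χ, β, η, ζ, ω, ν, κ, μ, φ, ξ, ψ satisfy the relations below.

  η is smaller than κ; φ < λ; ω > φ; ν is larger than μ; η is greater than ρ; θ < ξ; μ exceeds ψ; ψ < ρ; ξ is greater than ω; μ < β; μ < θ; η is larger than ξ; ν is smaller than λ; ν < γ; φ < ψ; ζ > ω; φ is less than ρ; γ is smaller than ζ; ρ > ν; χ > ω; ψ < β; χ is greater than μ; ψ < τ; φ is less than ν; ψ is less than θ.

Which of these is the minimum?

ω is not least since φ < ω; ψ is not least since φ < ψ; μ is not least since ψ < μ; ν is not least since μ < ν; θ is not least since ψ < θ; ρ is not least since ν < ρ; τ is not least since ψ < τ; λ is not least since φ < λ; ξ is not least since ω < ξ; η is not least since ξ < η; β is not least since ψ < β; γ is not least since ν < γ; χ is not least since μ < χ; κ is not least since η < κ; ζ is not least since ω < ζ.
Only φ has nothing below it, so φ is the minimum.

φ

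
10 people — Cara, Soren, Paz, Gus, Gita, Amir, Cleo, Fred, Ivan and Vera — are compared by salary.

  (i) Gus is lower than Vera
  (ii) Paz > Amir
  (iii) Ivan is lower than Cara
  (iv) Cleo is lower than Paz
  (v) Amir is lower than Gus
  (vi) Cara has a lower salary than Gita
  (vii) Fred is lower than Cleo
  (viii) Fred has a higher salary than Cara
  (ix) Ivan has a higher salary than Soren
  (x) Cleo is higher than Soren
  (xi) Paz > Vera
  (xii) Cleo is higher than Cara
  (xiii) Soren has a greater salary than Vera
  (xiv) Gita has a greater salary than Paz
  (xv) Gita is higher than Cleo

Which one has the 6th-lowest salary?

Cara

The consecutive relations fix a unique order: Amir < Gus < Vera < Soren < Ivan < Cara < Fred < Cleo < Paz < Gita.
Counting 6 from the smallest end gives Cara.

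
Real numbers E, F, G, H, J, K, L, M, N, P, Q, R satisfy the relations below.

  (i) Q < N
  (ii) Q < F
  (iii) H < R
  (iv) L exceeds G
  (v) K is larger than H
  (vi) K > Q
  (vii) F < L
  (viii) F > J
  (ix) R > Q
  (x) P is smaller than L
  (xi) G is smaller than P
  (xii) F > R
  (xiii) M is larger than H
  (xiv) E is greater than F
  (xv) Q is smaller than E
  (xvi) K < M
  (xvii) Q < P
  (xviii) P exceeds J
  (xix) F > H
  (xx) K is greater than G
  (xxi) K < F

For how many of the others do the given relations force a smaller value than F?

The elements the relations force below F are Q, G, H, J, R, K — no chain reaches any other.
That is 6.

6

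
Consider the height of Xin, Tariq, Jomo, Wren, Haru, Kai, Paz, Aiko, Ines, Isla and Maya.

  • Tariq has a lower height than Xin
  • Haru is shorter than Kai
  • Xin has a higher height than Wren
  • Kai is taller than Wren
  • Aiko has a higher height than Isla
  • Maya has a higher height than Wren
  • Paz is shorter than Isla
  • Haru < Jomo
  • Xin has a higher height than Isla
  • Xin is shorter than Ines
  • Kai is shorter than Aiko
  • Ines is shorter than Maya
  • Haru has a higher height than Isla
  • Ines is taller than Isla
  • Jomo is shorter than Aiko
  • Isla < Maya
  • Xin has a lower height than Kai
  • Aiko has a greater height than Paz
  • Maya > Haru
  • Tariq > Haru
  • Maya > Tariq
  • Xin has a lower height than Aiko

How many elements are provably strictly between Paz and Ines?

4

The relations place Paz below Ines. An element lies strictly between them when it is forced above Paz and also forced below Ines.
Above Paz: {Isla, Haru, Tariq, Xin, Jomo, Kai, Aiko, Maya}. Below Ines: {Wren, Isla, Haru, Tariq, Xin}.
Intersection: {Isla, Haru, Tariq, Xin} — 4.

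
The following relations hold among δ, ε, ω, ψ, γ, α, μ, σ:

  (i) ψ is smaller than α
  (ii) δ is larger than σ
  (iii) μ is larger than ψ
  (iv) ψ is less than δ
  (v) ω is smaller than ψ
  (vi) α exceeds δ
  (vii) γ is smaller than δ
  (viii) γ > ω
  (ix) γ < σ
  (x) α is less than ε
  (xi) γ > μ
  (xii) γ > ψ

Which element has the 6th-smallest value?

The consecutive relations fix a unique order: ω < ψ < μ < γ < σ < δ < α < ε.
The 6th smallest is δ.

δ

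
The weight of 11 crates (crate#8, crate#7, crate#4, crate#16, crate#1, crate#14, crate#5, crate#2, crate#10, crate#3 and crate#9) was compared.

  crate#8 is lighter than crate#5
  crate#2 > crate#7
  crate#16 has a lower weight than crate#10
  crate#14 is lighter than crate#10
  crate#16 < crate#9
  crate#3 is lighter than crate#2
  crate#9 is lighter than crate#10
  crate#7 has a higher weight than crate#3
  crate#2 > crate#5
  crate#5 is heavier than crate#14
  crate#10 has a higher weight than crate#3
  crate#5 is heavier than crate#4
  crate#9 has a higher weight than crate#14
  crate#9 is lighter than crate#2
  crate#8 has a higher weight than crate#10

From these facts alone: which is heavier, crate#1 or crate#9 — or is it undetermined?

Following every chain through crate#9: above crate#9 we get crate#10, crate#8, crate#5, crate#2; below crate#9 we get crate#14, crate#16.
crate#1 is not reached, and no chain runs the other way from crate#1 to crate#9.
So the given relations leave the order of crate#9 and crate#1 undetermined.

undetermined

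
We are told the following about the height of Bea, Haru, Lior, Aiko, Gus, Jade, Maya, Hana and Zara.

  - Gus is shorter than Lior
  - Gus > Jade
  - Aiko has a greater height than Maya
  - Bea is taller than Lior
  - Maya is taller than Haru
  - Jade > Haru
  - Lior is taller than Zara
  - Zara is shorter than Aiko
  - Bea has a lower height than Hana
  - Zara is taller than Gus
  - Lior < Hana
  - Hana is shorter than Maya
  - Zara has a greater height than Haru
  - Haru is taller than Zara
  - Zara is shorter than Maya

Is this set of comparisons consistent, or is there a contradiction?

We have Zara < Haru stated directly, yet also Haru < Jade < Gus < Zara by chaining the others — so Haru < Zara. Contradiction.

inconsistent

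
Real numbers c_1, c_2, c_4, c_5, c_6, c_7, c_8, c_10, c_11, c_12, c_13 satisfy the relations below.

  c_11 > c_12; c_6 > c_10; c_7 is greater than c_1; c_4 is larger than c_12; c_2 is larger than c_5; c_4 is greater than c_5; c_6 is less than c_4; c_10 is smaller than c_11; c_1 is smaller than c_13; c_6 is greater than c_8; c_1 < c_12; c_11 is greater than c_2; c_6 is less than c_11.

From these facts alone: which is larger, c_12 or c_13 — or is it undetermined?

undetermined

Following every chain through c_12: above c_12 we get c_11, c_4; below c_12 we get c_1.
c_13 is not reached, and no chain runs the other way from c_13 to c_12.
So the given relations leave the order of c_12 and c_13 undetermined.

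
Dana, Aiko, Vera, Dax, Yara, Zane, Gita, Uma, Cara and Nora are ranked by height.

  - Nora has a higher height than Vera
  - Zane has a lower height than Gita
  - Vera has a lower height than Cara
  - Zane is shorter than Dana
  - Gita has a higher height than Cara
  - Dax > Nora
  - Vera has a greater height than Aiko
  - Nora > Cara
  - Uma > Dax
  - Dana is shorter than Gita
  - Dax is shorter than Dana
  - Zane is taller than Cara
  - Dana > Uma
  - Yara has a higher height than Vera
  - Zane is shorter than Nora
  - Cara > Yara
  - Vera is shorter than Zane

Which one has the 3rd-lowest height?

Yara

The consecutive relations fix a unique order: Aiko < Vera < Yara < Cara < Zane < Nora < Dax < Uma < Dana < Gita.
The 3rd smallest is Yara.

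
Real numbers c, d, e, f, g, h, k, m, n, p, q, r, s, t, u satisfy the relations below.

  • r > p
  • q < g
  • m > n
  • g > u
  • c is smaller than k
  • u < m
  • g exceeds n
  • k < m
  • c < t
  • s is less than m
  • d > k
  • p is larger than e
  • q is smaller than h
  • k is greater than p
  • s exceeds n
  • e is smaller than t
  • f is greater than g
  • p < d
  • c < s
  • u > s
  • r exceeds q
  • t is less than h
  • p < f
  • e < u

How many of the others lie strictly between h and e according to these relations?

The relations place e below h. An element lies strictly between them when it is forced above e and also forced below h.
Above e: {t, p, k, d, r, u, g, m, f}. Below h: {q, c, t}.
Intersection: {t} — 1.

1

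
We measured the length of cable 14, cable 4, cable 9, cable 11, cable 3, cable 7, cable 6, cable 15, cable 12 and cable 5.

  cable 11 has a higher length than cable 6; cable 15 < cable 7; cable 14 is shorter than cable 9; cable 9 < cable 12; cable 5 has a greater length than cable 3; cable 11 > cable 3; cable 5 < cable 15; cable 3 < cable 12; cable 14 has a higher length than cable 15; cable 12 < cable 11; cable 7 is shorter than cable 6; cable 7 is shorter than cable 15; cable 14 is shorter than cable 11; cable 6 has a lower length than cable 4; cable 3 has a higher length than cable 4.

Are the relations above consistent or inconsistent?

Chaining the given relations yields cable 7 < cable 6 < cable 4 < cable 3 < cable 5 < cable 15, so cable 7 < cable 15. But one relation states cable 15 < cable 7. These cannot both hold.

inconsistent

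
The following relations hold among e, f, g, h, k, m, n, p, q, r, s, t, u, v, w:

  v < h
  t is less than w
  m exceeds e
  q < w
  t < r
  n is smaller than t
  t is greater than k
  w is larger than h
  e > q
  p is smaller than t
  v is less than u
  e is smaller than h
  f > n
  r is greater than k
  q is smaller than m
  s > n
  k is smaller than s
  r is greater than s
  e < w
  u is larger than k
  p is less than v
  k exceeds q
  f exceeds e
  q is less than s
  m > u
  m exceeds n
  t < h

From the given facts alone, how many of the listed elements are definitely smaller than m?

Directly below m: q, e, n, u.
One step further: k, v (6 so far).
One step further: p (7 so far).
No other element is forced below m by the given relations, so the count is 7.

7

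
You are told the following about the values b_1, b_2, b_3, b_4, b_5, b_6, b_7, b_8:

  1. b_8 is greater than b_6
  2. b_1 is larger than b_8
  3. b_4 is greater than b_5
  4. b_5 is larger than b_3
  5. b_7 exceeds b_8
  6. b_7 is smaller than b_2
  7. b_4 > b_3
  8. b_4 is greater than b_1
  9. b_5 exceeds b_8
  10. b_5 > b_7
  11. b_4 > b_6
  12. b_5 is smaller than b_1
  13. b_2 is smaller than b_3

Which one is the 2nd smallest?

b_8

The consecutive relations fix a unique order: b_6 < b_8 < b_7 < b_2 < b_3 < b_5 < b_1 < b_4.
Counting 2 from the smallest end gives b_8.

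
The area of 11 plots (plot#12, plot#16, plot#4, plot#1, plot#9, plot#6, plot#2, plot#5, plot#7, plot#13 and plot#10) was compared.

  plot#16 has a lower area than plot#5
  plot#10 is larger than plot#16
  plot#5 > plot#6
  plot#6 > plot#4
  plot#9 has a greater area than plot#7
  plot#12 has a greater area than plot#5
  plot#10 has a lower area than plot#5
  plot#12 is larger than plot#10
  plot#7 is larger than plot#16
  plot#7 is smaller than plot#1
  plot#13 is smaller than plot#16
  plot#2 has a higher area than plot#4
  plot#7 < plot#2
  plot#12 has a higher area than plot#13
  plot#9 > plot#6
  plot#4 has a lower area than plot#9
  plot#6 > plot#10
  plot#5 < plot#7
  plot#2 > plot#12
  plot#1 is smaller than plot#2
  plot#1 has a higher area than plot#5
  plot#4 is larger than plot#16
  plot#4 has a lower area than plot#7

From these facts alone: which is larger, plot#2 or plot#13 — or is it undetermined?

Chaining the given relations: plot#13 < plot#16 < plot#4 < plot#6 < plot#5 < plot#7 < plot#1 < plot#2.
So plot#2 is larger.

plot#2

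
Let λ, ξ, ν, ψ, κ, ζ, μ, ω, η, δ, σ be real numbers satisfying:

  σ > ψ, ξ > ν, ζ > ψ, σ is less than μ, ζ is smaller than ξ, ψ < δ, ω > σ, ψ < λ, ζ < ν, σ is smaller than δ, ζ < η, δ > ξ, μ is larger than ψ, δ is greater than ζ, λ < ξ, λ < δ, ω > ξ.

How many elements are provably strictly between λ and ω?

Chaining upward from λ reaches: ξ, δ.
Chaining downward from ω reaches: ψ, ζ, ν, σ, ξ.
Strictly between λ and ω are those in both lists: ξ — 1 element.

1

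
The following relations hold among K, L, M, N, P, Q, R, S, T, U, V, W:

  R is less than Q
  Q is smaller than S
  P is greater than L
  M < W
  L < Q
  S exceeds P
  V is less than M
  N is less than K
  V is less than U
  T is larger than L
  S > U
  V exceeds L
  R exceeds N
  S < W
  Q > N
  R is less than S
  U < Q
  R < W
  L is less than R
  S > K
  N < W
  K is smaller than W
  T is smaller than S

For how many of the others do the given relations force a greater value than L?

9

From L the given relations immediately reach V, T, R, P, Q.
From those, M, U, S, W — 9 in total.
No other element is forced above L by the given relations, so the count is 9.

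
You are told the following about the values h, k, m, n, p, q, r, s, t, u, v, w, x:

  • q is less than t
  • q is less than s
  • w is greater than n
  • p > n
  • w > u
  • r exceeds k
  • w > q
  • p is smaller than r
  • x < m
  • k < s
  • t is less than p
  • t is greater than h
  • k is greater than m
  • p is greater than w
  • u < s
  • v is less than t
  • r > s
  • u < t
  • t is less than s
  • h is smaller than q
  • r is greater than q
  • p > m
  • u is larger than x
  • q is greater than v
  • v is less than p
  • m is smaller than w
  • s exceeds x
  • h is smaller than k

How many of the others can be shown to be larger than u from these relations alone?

5

From u the given relations immediately reach w, t, s.
From those, p, r — 5 in total.
No other element is forced above u by the given relations, so the count is 5.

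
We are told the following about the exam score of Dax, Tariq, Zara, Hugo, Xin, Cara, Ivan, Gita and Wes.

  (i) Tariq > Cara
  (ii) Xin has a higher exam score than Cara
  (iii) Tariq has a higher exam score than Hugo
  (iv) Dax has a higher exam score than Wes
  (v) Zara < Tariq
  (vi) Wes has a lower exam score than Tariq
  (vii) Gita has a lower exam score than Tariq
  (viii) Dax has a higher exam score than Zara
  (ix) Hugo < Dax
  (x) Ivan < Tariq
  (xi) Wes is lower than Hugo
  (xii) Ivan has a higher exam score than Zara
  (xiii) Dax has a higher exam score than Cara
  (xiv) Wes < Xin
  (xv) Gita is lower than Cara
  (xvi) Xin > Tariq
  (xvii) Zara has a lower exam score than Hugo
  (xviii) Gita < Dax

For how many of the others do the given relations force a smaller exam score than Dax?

5

The elements the relations force below Dax are Gita, Wes, Zara, Cara, Hugo — no chain reaches any other.
That is 5.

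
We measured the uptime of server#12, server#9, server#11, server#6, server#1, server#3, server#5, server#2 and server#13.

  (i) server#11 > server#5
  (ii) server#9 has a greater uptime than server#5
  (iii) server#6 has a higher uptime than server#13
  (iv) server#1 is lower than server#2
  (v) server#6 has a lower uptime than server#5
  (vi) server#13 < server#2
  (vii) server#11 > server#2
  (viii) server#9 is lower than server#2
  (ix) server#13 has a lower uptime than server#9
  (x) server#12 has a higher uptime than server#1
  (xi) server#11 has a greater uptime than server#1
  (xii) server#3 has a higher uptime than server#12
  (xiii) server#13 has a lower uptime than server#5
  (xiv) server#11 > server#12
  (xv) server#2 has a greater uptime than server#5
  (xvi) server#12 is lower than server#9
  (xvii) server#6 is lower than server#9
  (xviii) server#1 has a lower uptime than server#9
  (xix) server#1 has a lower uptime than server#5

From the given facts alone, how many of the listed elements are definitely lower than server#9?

5

The elements the relations force below server#9 are server#13, server#1, server#12, server#6, server#5 — no chain reaches any other.
That is 5.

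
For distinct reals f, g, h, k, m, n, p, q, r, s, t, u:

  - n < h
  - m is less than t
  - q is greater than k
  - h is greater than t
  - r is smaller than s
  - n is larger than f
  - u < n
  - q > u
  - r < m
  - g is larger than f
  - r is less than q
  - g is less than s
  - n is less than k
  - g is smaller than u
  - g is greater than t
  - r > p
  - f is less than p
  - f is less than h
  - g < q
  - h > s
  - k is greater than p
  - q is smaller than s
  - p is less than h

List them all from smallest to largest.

f < p < r < m < t < g < u < n < k < q < s < h

The consecutive links are each given: f < p; p < r; r < m; m < t; t < g; g < u; u < n; n < k; k < q; q < s; s < h.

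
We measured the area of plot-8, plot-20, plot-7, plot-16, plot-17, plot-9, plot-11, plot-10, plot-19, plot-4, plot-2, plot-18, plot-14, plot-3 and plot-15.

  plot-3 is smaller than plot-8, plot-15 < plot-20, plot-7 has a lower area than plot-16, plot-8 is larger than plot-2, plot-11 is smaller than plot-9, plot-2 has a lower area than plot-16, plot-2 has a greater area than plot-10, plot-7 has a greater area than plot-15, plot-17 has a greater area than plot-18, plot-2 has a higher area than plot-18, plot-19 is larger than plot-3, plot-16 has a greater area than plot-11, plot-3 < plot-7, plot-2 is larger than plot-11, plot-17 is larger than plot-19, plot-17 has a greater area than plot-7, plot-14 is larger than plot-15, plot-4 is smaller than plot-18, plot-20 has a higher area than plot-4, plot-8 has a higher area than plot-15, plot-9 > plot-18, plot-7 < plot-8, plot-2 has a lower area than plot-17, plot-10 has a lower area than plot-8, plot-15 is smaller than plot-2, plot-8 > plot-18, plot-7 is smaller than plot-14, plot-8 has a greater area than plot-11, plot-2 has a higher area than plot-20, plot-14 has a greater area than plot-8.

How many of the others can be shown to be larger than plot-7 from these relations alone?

4

The elements the relations force above plot-7 are plot-8, plot-14, plot-17, plot-16 — no chain reaches any other.
That is 4.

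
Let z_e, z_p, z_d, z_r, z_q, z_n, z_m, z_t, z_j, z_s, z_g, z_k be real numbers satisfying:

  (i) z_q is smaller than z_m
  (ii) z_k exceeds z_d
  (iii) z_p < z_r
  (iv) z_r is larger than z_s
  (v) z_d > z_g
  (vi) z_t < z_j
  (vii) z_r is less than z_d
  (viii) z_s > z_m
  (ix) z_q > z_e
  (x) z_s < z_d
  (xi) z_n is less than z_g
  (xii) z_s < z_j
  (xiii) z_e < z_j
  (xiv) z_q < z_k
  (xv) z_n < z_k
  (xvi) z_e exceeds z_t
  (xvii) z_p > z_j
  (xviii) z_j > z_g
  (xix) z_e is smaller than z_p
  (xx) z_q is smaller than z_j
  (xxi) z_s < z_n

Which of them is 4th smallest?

Piecing the relations together gives one ordering: z_t < z_e < z_q < z_m < z_s < z_n < z_g < z_j < z_p < z_r < z_d < z_k.
Counting 4 from the smallest end gives z_m.

z_m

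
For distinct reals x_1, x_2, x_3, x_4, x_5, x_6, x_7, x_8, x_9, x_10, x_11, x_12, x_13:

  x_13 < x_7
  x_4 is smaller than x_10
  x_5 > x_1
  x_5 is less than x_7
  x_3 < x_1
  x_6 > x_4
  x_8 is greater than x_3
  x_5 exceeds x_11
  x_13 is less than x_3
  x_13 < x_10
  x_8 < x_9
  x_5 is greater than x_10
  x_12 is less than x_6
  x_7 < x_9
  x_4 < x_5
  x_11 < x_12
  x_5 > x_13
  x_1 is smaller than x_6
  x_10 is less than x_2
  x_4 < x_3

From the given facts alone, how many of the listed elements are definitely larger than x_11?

5

Directly above x_11: x_12, x_5.
One step further: x_6, x_7 (4 so far).
One step further: x_9 (5 so far).
Nothing else is reachable above x_11; 5 in all.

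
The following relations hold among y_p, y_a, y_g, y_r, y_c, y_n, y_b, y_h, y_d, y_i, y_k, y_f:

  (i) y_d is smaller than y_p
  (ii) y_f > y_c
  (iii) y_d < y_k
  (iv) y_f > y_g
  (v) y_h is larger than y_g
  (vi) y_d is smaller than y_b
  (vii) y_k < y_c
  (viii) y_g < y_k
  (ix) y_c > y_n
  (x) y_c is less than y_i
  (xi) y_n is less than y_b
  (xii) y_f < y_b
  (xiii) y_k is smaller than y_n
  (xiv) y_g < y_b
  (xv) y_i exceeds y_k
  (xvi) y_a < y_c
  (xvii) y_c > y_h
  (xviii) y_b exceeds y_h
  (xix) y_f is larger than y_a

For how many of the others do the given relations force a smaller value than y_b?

From y_b the given relations immediately reach y_d, y_g, y_h, y_n, y_f.
From those, y_k, y_a, y_c — 8 in total.
No other element is forced below y_b by the given relations, so the count is 8.

8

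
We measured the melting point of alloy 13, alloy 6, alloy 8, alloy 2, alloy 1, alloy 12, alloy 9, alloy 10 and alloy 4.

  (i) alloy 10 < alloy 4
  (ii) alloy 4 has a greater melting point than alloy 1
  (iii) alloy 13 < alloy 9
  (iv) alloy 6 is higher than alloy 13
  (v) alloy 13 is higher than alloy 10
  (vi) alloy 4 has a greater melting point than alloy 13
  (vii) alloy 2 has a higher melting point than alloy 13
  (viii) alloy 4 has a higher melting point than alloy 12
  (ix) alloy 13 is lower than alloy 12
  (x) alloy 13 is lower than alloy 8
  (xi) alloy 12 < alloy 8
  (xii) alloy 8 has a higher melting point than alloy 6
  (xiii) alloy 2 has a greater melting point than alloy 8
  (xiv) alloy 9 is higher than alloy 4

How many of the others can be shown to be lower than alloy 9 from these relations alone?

The elements the relations force below alloy 9 are alloy 10, alloy 13, alloy 12, alloy 1, alloy 4 — no chain reaches any other.
That is 5.

5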